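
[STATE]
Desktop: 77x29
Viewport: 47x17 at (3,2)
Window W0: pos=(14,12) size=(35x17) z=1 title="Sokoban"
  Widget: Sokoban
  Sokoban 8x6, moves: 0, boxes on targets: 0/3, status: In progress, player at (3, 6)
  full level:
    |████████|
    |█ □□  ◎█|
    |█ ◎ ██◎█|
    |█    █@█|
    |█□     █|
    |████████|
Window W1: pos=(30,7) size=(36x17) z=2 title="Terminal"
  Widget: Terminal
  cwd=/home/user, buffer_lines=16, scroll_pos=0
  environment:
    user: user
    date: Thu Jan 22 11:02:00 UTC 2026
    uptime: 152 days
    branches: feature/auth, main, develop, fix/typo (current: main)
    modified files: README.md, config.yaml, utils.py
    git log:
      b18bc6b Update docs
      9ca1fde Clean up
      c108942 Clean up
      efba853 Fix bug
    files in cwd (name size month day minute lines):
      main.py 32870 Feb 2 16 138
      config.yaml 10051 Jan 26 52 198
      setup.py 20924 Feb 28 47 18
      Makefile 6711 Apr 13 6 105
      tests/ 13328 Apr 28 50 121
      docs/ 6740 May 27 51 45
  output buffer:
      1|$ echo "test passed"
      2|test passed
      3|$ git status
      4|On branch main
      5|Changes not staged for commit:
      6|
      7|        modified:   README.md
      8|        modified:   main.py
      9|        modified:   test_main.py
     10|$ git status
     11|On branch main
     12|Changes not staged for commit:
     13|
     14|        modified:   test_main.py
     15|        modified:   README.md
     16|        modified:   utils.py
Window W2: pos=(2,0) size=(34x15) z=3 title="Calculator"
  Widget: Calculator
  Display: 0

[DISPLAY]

────────────────────────────────┨              
                               0┃              
┌───┬───┬───┬───┐               ┃              
│ 7 │ 8 │ 9 │ ÷ │               ┃              
├───┼───┼───┼───┤               ┃              
│ 4 │ 5 │ 6 │ × │               ┃━━━━━━━━━━━━━━
├───┼───┼───┼───┤               ┃inal          
│ 1 │ 2 │ 3 │ - │               ┃──────────────
├───┼───┼───┼───┤               ┃o "test passed
│ 0 │ . │ = │ + │               ┃passed        
├───┼───┼───┼───┤               ┃ status       
│ C │ MC│ MR│ M+│               ┃anch main     
━━━━━━━━━━━━━━━━━━━━━━━━━━━━━━━━┛es not staged 
           ┃████████       ┃                   
           ┃█ □□  ◎█       ┃        modified:  
           ┃█ ◎ ██◎█       ┃        modified:  
           ┃█    █@█       ┃        modified:  


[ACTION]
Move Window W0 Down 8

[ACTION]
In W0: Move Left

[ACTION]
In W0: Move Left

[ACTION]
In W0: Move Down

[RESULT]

────────────────────────────────┨              
                               0┃              
┌───┬───┬───┬───┐               ┃              
│ 7 │ 8 │ 9 │ ÷ │               ┃              
├───┼───┼───┼───┤               ┃              
│ 4 │ 5 │ 6 │ × │               ┃━━━━━━━━━━━━━━
├───┼───┼───┼───┤               ┃inal          
│ 1 │ 2 │ 3 │ - │               ┃──────────────
├───┼───┼───┼───┤               ┃o "test passed
│ 0 │ . │ = │ + │               ┃passed        
├───┼───┼───┼───┤               ┃ status       
│ C │ MC│ MR│ M+│               ┃anch main     
━━━━━━━━━━━━━━━━━━━━━━━━━━━━━━━━┛es not staged 
           ┃████████       ┃                   
           ┃█ □□  ◎█       ┃        modified:  
           ┃█ ◎ ██◎█       ┃        modified:  
           ┃█    █ █       ┃        modified:  


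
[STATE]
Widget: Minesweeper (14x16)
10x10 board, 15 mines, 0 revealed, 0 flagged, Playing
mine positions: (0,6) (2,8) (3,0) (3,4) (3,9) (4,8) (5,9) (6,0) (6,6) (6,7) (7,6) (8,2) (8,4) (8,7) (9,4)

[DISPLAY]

■■■■■■■■■■    
■■■■■■■■■■    
■■■■■■■■■■    
■■■■■■■■■■    
■■■■■■■■■■    
■■■■■■■■■■    
■■■■■■■■■■    
■■■■■■■■■■    
■■■■■■■■■■    
■■■■■■■■■■    
              
              
              
              
              
              


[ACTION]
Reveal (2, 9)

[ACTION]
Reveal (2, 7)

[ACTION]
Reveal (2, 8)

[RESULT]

■■■■■■✹■■■    
■■■■■■■■■■    
■■■■■■■1✹2    
✹■■■✹■■■■✹    
■■■■■■■■✹■    
■■■■■■■■■✹    
✹■■■■■✹✹■■    
■■■■■■✹■■■    
■■✹■✹■■✹■■    
■■■■✹■■■■■    
              
              
              
              
              
              


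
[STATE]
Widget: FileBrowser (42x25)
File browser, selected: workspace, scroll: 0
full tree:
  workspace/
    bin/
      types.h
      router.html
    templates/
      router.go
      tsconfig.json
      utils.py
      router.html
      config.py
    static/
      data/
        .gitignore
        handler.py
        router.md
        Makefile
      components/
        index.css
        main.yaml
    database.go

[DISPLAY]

> [-] workspace/                          
    [+] bin/                              
    [+] templates/                        
    [+] static/                           
    database.go                           
                                          
                                          
                                          
                                          
                                          
                                          
                                          
                                          
                                          
                                          
                                          
                                          
                                          
                                          
                                          
                                          
                                          
                                          
                                          
                                          


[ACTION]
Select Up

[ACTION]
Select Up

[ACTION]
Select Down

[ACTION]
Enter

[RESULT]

  [-] workspace/                          
  > [-] bin/                              
      types.h                             
      router.html                         
    [+] templates/                        
    [+] static/                           
    database.go                           
                                          
                                          
                                          
                                          
                                          
                                          
                                          
                                          
                                          
                                          
                                          
                                          
                                          
                                          
                                          
                                          
                                          
                                          


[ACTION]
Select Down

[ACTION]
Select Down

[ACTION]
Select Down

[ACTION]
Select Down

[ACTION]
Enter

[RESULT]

  [-] workspace/                          
    [-] bin/                              
      types.h                             
      router.html                         
    [+] templates/                        
  > [-] static/                           
      [+] data/                           
      [+] components/                     
    database.go                           
                                          
                                          
                                          
                                          
                                          
                                          
                                          
                                          
                                          
                                          
                                          
                                          
                                          
                                          
                                          
                                          


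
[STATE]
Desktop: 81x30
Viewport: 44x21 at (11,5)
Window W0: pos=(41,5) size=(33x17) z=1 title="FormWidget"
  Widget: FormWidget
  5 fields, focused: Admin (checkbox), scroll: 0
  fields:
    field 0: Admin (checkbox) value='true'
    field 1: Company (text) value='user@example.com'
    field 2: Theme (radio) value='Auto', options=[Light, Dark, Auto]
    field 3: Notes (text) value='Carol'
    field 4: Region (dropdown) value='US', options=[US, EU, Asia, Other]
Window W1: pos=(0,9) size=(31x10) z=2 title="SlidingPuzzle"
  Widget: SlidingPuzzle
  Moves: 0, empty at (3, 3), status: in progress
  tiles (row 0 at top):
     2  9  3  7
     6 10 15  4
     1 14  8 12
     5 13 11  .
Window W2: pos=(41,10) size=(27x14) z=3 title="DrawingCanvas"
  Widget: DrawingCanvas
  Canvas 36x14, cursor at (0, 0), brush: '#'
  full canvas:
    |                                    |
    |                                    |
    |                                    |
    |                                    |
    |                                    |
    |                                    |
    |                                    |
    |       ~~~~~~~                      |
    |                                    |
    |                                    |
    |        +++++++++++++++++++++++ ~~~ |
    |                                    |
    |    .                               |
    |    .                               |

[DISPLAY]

                              ┏━━━━━━━━━━━━━
                              ┃ FormWidget  
                              ┠─────────────
                              ┃> Admin:     
━━━━━━━━━━━━━━━━━━━┓          ┃  Company:   
zzle               ┃          ┏━━━━━━━━━━━━━
───────────────────┨          ┃ DrawingCanva
┬────┬────┐        ┃          ┠─────────────
│  3 │  7 │        ┃          ┃+            
┼────┼────┤        ┃          ┃             
│ 15 │  4 │        ┃          ┃             
┼────┼────┤        ┃          ┃             
│  8 │ 12 │        ┃          ┃             
━━━━━━━━━━━━━━━━━━━┛          ┃             
                              ┃             
                              ┃       ~~~~~~
                              ┃             
                              ┃             
                              ┗━━━━━━━━━━━━━
                                            
                                            


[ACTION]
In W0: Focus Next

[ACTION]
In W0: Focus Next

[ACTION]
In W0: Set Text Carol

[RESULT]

                              ┏━━━━━━━━━━━━━
                              ┃ FormWidget  
                              ┠─────────────
                              ┃  Admin:     
━━━━━━━━━━━━━━━━━━━┓          ┃  Company:   
zzle               ┃          ┏━━━━━━━━━━━━━
───────────────────┨          ┃ DrawingCanva
┬────┬────┐        ┃          ┠─────────────
│  3 │  7 │        ┃          ┃+            
┼────┼────┤        ┃          ┃             
│ 15 │  4 │        ┃          ┃             
┼────┼────┤        ┃          ┃             
│  8 │ 12 │        ┃          ┃             
━━━━━━━━━━━━━━━━━━━┛          ┃             
                              ┃             
                              ┃       ~~~~~~
                              ┃             
                              ┃             
                              ┗━━━━━━━━━━━━━
                                            
                                            


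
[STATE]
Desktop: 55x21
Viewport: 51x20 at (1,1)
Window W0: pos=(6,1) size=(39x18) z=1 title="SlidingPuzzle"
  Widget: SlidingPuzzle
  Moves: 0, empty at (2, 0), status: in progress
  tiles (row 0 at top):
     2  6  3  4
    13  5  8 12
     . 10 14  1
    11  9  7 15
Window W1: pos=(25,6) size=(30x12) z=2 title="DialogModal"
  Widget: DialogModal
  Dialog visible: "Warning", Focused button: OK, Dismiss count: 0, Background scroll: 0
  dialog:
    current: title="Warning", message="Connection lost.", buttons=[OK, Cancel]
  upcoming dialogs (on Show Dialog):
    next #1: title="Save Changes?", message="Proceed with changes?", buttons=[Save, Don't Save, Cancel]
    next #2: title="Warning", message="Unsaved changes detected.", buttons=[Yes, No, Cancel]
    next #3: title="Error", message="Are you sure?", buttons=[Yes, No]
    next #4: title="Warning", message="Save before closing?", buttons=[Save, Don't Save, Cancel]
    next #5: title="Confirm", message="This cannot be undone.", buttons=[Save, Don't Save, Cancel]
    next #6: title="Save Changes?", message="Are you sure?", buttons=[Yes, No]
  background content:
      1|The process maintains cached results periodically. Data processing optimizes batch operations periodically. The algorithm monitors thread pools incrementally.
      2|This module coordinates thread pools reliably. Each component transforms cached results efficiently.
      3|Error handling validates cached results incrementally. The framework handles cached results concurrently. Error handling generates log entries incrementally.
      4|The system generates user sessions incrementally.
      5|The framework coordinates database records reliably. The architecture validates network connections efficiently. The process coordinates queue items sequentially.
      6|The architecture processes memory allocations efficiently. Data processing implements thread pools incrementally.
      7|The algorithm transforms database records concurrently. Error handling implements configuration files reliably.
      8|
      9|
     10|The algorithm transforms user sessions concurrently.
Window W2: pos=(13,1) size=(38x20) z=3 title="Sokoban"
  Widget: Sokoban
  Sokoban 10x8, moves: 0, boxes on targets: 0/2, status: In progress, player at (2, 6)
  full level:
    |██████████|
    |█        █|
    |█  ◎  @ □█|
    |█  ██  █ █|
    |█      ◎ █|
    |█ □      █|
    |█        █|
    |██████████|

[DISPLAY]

     ┏━━━━━━┏━━━━━━━━━━━━━━━━━━━━━━━━━━━━━━━━━━━━┓ 
     ┃ Slidi┃ Sokoban                            ┃ 
     ┠──────┠────────────────────────────────────┨ 
     ┃┌────┬┃██████████                          ┃ 
     ┃│  2 │┃█        █                          ┃ 
     ┃├────┼┃█  ◎  @ □█                          ┃━
     ┃│ 13 │┃█  ██  █ █                          ┃ 
     ┃├────┼┃█      ◎ █                          ┃─
     ┃│    │┃█ □      █                          ┃h
     ┃├────┼┃█        █                          ┃h
     ┃│ 11 │┃██████████                          ┃c
     ┃└────┴┃Moves: 0  0/2                       ┃ 
     ┃Moves:┃                                    ┃ 
     ┃      ┃                                    ┃s
     ┃      ┃                                    ┃d
     ┃      ┃                                    ┃ 
     ┃      ┃                                    ┃━
     ┗━━━━━━┃                                    ┃ 
            ┃                                    ┃ 
            ┗━━━━━━━━━━━━━━━━━━━━━━━━━━━━━━━━━━━━┛ 


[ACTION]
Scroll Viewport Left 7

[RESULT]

      ┏━━━━━━┏━━━━━━━━━━━━━━━━━━━━━━━━━━━━━━━━━━━━┓
      ┃ Slidi┃ Sokoban                            ┃
      ┠──────┠────────────────────────────────────┨
      ┃┌────┬┃██████████                          ┃
      ┃│  2 │┃█        █                          ┃
      ┃├────┼┃█  ◎  @ □█                          ┃
      ┃│ 13 │┃█  ██  █ █                          ┃
      ┃├────┼┃█      ◎ █                          ┃
      ┃│    │┃█ □      █                          ┃
      ┃├────┼┃█        █                          ┃
      ┃│ 11 │┃██████████                          ┃
      ┃└────┴┃Moves: 0  0/2                       ┃
      ┃Moves:┃                                    ┃
      ┃      ┃                                    ┃
      ┃      ┃                                    ┃
      ┃      ┃                                    ┃
      ┃      ┃                                    ┃
      ┗━━━━━━┃                                    ┃
             ┃                                    ┃
             ┗━━━━━━━━━━━━━━━━━━━━━━━━━━━━━━━━━━━━┛


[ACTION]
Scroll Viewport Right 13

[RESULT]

  ┏━━━━━━┏━━━━━━━━━━━━━━━━━━━━━━━━━━━━━━━━━━━━┓    
  ┃ Slidi┃ Sokoban                            ┃    
  ┠──────┠────────────────────────────────────┨    
  ┃┌────┬┃██████████                          ┃    
  ┃│  2 │┃█        █                          ┃    
  ┃├────┼┃█  ◎  @ □█                          ┃━━━┓
  ┃│ 13 │┃█  ██  █ █                          ┃   ┃
  ┃├────┼┃█      ◎ █                          ┃───┨
  ┃│    │┃█ □      █                          ┃hed┃
  ┃├────┼┃█        █                          ┃hre┃
  ┃│ 11 │┃██████████                          ┃cac┃
  ┃└────┴┃Moves: 0  0/2                       ┃ se┃
  ┃Moves:┃                                    ┃ da┃
  ┃      ┃                                    ┃s m┃
  ┃      ┃                                    ┃dat┃
  ┃      ┃                                    ┃   ┃
  ┃      ┃                                    ┃━━━┛
  ┗━━━━━━┃                                    ┃    
         ┃                                    ┃    
         ┗━━━━━━━━━━━━━━━━━━━━━━━━━━━━━━━━━━━━┛    


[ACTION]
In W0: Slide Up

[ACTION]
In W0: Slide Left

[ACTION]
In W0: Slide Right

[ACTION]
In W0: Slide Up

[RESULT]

  ┏━━━━━━┏━━━━━━━━━━━━━━━━━━━━━━━━━━━━━━━━━━━━┓    
  ┃ Slidi┃ Sokoban                            ┃    
  ┠──────┠────────────────────────────────────┨    
  ┃┌────┬┃██████████                          ┃    
  ┃│  2 │┃█        █                          ┃    
  ┃├────┼┃█  ◎  @ □█                          ┃━━━┓
  ┃│ 13 │┃█  ██  █ █                          ┃   ┃
  ┃├────┼┃█      ◎ █                          ┃───┨
  ┃│ 11 │┃█ □      █                          ┃hed┃
  ┃├────┼┃█        █                          ┃hre┃
  ┃│    │┃██████████                          ┃cac┃
  ┃└────┴┃Moves: 0  0/2                       ┃ se┃
  ┃Moves:┃                                    ┃ da┃
  ┃      ┃                                    ┃s m┃
  ┃      ┃                                    ┃dat┃
  ┃      ┃                                    ┃   ┃
  ┃      ┃                                    ┃━━━┛
  ┗━━━━━━┃                                    ┃    
         ┃                                    ┃    
         ┗━━━━━━━━━━━━━━━━━━━━━━━━━━━━━━━━━━━━┛    


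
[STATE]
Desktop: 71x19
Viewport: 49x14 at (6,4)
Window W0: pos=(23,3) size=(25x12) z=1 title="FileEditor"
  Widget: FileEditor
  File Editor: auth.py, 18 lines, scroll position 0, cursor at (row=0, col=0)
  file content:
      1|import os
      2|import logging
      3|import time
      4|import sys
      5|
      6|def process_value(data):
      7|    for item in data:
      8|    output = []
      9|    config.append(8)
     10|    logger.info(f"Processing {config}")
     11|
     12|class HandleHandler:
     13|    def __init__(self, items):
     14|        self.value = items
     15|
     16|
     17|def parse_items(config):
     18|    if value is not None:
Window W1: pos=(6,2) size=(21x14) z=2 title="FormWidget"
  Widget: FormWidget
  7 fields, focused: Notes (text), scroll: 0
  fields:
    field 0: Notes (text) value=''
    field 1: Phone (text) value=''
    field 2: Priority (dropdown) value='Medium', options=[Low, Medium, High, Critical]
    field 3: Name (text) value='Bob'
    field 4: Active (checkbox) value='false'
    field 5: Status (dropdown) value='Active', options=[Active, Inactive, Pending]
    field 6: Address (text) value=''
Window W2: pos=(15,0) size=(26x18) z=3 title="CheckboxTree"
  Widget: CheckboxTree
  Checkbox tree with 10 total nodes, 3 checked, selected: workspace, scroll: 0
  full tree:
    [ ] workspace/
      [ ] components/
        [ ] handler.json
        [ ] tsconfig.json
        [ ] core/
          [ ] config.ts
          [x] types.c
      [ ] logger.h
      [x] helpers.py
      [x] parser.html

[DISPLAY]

┠────────┃   [-] components/      ┃      ┃       
┃> Notes:┃     [ ] handler.json   ┃──────┨       
┃  Phone:┃     [ ] tsconfig.json  ┃     ▲┃       
┃  Priori┃     [-] core/          ┃     █┃       
┃  Name: ┃       [ ] config.ts    ┃     ░┃       
┃  Active┃       [x] types.c      ┃     ░┃       
┃  Status┃   [ ] logger.h         ┃     ░┃       
┃  Addres┃   [x] helpers.py       ┃(data░┃       
┃        ┃   [x] parser.html      ┃ata: ░┃       
┃        ┃                        ┃     ▼┃       
┃        ┃                        ┃━━━━━━┛       
┗━━━━━━━━┃                        ┃              
         ┃                        ┃              
         ┗━━━━━━━━━━━━━━━━━━━━━━━━┛              


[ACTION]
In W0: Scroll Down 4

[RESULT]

┠────────┃   [-] components/      ┃      ┃       
┃> Notes:┃     [ ] handler.json   ┃──────┨       
┃  Phone:┃     [ ] tsconfig.json  ┃     ▲┃       
┃  Priori┃     [-] core/          ┃(data░┃       
┃  Name: ┃       [ ] config.ts    ┃ata: ░┃       
┃  Active┃       [x] types.c      ┃     █┃       
┃  Status┃   [ ] logger.h         ┃(8)  ░┃       
┃  Addres┃   [x] helpers.py       ┃"Proc░┃       
┃        ┃   [x] parser.html      ┃     ░┃       
┃        ┃                        ┃er:  ▼┃       
┃        ┃                        ┃━━━━━━┛       
┗━━━━━━━━┃                        ┃              
         ┃                        ┃              
         ┗━━━━━━━━━━━━━━━━━━━━━━━━┛              


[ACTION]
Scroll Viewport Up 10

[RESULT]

         ┏━━━━━━━━━━━━━━━━━━━━━━━━┓              
         ┃ CheckboxTree           ┃              
┏━━━━━━━━┠────────────────────────┨              
┃ FormWid┃>[-] workspace/         ┃━━━━━━┓       
┠────────┃   [-] components/      ┃      ┃       
┃> Notes:┃     [ ] handler.json   ┃──────┨       
┃  Phone:┃     [ ] tsconfig.json  ┃     ▲┃       
┃  Priori┃     [-] core/          ┃(data░┃       
┃  Name: ┃       [ ] config.ts    ┃ata: ░┃       
┃  Active┃       [x] types.c      ┃     █┃       
┃  Status┃   [ ] logger.h         ┃(8)  ░┃       
┃  Addres┃   [x] helpers.py       ┃"Proc░┃       
┃        ┃   [x] parser.html      ┃     ░┃       
┃        ┃                        ┃er:  ▼┃       


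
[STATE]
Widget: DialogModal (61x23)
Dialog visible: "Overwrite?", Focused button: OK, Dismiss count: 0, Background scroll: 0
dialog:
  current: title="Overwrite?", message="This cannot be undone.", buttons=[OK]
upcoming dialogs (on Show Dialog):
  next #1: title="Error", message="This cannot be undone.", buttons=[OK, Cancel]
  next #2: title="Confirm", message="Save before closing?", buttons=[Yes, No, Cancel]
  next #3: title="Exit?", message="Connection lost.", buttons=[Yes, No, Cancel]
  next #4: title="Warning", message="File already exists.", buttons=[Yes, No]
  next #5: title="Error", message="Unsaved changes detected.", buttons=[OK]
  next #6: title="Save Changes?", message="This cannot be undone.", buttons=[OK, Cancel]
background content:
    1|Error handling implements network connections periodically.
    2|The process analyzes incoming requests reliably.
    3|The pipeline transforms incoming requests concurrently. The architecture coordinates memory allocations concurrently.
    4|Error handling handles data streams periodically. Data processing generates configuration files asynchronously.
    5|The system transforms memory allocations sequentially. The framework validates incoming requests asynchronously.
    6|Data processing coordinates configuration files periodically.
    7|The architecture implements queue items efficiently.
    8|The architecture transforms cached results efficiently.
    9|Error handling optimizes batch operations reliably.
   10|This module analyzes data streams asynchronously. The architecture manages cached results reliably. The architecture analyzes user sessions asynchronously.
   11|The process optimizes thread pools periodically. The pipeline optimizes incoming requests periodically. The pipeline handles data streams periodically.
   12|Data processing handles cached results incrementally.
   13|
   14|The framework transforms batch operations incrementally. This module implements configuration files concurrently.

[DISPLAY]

Error handling implements network connections periodically.  
The process analyzes incoming requests reliably.             
The pipeline transforms incoming requests concurrently. The a
Error handling handles data streams periodically. Data proces
The system transforms memory allocations sequentially. The fr
Data processing coordinates configuration files periodically.
The architecture implements queue items efficiently.         
The architecture transforms cached results efficiently.      
Error handling optimizes batch operations reliably.          
This module analy┌────────────────────────┐ously. The archite
The process optim│       Overwrite?       │ally. The pipeline
Data processing h│ This cannot be undone. │ementally.        
                 │          [OK]          │                  
The framework tra└────────────────────────┘ncrementally. This
                                                             
                                                             
                                                             
                                                             
                                                             
                                                             
                                                             
                                                             
                                                             


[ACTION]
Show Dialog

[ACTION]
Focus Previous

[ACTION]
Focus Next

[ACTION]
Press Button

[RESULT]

Error handling implements network connections periodically.  
The process analyzes incoming requests reliably.             
The pipeline transforms incoming requests concurrently. The a
Error handling handles data streams periodically. Data proces
The system transforms memory allocations sequentially. The fr
Data processing coordinates configuration files periodically.
The architecture implements queue items efficiently.         
The architecture transforms cached results efficiently.      
Error handling optimizes batch operations reliably.          
This module analyzes data streams asynchronously. The archite
The process optimizes thread pools periodically. The pipeline
Data processing handles cached results incrementally.        
                                                             
The framework transforms batch operations incrementally. This
                                                             
                                                             
                                                             
                                                             
                                                             
                                                             
                                                             
                                                             
                                                             


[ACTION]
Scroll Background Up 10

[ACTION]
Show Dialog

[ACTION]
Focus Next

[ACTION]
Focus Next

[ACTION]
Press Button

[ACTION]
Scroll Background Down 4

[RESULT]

The system transforms memory allocations sequentially. The fr
Data processing coordinates configuration files periodically.
The architecture implements queue items efficiently.         
The architecture transforms cached results efficiently.      
Error handling optimizes batch operations reliably.          
This module analyzes data streams asynchronously. The archite
The process optimizes thread pools periodically. The pipeline
Data processing handles cached results incrementally.        
                                                             
The framework transforms batch operations incrementally. This
                                                             
                                                             
                                                             
                                                             
                                                             
                                                             
                                                             
                                                             
                                                             
                                                             
                                                             
                                                             
                                                             


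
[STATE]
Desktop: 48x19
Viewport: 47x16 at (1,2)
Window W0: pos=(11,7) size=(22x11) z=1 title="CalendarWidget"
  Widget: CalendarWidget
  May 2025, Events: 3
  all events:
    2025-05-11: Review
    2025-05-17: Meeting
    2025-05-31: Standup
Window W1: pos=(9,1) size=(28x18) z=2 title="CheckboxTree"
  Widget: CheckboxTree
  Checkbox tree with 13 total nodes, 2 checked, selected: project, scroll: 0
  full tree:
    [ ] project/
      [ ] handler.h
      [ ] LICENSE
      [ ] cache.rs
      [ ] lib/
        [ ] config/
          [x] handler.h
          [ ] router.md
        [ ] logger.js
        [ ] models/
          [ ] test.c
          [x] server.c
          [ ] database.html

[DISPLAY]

        ┃ CheckboxTree             ┃           
        ┠──────────────────────────┨           
        ┃>[-] project/             ┃           
        ┃   [ ] handler.h          ┃           
        ┃   [ ] LICENSE            ┃           
        ┃   [ ] cache.rs           ┃           
        ┃   [-] lib/               ┃           
        ┃     [-] config/          ┃           
        ┃       [x] handler.h      ┃           
        ┃       [ ] router.md      ┃           
        ┃     [ ] logger.js        ┃           
        ┃     [-] models/          ┃           
        ┃       [ ] test.c         ┃           
        ┃       [x] server.c       ┃           
        ┃       [ ] database.html  ┃           
        ┃                          ┃           


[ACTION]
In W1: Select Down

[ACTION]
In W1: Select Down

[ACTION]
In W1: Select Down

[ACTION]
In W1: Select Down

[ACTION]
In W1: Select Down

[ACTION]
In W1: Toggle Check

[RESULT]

        ┃ CheckboxTree             ┃           
        ┠──────────────────────────┨           
        ┃ [-] project/             ┃           
        ┃   [ ] handler.h          ┃           
        ┃   [ ] LICENSE            ┃           
        ┃   [ ] cache.rs           ┃           
        ┃   [-] lib/               ┃           
        ┃>    [x] config/          ┃           
        ┃       [x] handler.h      ┃           
        ┃       [x] router.md      ┃           
        ┃     [ ] logger.js        ┃           
        ┃     [-] models/          ┃           
        ┃       [ ] test.c         ┃           
        ┃       [x] server.c       ┃           
        ┃       [ ] database.html  ┃           
        ┃                          ┃           


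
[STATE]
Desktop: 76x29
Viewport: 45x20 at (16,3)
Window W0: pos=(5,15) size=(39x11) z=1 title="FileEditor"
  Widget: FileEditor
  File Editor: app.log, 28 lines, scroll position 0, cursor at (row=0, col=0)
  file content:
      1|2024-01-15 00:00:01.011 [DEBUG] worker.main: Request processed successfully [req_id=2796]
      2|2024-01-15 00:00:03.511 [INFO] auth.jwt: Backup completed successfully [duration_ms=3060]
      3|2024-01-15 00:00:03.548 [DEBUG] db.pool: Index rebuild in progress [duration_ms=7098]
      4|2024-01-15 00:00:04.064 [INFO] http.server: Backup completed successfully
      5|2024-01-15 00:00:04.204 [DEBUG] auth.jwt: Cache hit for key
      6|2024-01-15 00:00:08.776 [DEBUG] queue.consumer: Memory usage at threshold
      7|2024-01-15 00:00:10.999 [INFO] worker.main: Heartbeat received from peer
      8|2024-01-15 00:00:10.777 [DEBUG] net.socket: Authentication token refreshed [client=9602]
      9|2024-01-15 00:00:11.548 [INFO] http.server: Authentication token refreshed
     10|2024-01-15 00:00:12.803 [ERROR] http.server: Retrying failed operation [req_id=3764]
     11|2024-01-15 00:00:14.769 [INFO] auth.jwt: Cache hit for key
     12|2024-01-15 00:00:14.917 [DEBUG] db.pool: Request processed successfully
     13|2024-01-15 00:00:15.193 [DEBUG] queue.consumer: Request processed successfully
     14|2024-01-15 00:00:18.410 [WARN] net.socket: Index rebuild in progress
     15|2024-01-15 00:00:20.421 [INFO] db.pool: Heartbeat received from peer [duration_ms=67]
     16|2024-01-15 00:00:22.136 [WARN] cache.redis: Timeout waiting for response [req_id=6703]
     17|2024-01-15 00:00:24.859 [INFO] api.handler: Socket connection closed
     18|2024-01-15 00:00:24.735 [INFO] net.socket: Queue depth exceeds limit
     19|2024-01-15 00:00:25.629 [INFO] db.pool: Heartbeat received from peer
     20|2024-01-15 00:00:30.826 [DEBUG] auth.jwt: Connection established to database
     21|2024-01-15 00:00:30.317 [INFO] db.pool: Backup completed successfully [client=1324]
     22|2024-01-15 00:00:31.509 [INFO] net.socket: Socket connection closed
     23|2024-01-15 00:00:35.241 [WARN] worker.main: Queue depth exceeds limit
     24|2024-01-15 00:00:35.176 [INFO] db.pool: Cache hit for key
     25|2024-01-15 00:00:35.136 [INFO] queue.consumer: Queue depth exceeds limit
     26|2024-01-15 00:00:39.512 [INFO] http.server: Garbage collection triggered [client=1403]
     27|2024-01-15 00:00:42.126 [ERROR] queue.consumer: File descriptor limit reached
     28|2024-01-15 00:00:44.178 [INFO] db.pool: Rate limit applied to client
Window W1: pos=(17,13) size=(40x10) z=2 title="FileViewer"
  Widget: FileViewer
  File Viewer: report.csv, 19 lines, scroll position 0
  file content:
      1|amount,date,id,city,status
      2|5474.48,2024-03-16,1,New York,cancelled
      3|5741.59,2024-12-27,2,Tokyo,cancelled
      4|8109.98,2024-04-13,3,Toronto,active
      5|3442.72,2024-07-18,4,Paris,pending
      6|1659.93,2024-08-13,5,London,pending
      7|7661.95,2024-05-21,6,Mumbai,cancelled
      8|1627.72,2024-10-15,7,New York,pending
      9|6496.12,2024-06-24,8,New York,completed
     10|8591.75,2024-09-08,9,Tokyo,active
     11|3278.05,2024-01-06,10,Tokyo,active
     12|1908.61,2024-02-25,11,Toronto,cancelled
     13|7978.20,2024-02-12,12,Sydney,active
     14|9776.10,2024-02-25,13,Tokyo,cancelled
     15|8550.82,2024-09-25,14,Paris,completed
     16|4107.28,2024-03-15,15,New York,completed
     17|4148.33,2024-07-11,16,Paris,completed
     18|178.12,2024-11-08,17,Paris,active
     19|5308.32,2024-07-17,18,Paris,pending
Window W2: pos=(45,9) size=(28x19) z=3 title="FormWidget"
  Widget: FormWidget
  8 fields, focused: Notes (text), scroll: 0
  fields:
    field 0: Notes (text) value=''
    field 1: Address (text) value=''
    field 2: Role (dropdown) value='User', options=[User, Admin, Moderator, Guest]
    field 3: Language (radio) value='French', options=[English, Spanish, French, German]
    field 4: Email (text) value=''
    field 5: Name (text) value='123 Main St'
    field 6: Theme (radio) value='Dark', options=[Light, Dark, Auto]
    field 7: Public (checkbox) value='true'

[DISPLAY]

                                             
                                             
                                             
                                             
                                             
                                             
                             ┏━━━━━━━━━━━━━━━
                             ┃ FormWidget    
                             ┠───────────────
                             ┃> Notes:      [
 ┏━━━━━━━━━━━━━━━━━━━━━━━━━━━┃  Address:    [
 ┃ FileViewer                ┃  Role:       [
━┠───────────────────────────┃  Language:   (
r┃amount,date,id,city,status ┃  Email:      [
─┃5474.48,2024-03-16,1,New Yo┃  Name:       [
 ┃5741.59,2024-12-27,2,Tokyo,┃  Theme:      (
 ┃8109.98,2024-04-13,3,Toront┃  Public:     [
 ┃3442.72,2024-07-18,4,Paris,┃               
 ┃1659.93,2024-08-13,5,London┃               
 ┗━━━━━━━━━━━━━━━━━━━━━━━━━━━┃               


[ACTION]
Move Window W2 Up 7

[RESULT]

                             ┃ FormWidget    
                             ┠───────────────
                             ┃> Notes:      [
                             ┃  Address:    [
                             ┃  Role:       [
                             ┃  Language:   (
                             ┃  Email:      [
                             ┃  Name:       [
                             ┃  Theme:      (
                             ┃  Public:     [
 ┏━━━━━━━━━━━━━━━━━━━━━━━━━━━┃               
 ┃ FileViewer                ┃               
━┠───────────────────────────┃               
r┃amount,date,id,city,status ┃               
─┃5474.48,2024-03-16,1,New Yo┃               
 ┃5741.59,2024-12-27,2,Tokyo,┃               
 ┃8109.98,2024-04-13,3,Toront┃               
 ┃3442.72,2024-07-18,4,Paris,┗━━━━━━━━━━━━━━━
 ┃1659.93,2024-08-13,5,London,pending  ▼┃    
 ┗━━━━━━━━━━━━━━━━━━━━━━━━━━━━━━━━━━━━━━┛    


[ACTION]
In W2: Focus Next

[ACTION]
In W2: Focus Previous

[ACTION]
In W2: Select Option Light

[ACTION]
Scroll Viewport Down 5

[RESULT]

                             ┃  Language:   (
                             ┃  Email:      [
                             ┃  Name:       [
                             ┃  Theme:      (
                             ┃  Public:     [
 ┏━━━━━━━━━━━━━━━━━━━━━━━━━━━┃               
 ┃ FileViewer                ┃               
━┠───────────────────────────┃               
r┃amount,date,id,city,status ┃               
─┃5474.48,2024-03-16,1,New Yo┃               
 ┃5741.59,2024-12-27,2,Tokyo,┃               
 ┃8109.98,2024-04-13,3,Toront┃               
 ┃3442.72,2024-07-18,4,Paris,┗━━━━━━━━━━━━━━━
 ┃1659.93,2024-08-13,5,London,pending  ▼┃    
 ┗━━━━━━━━━━━━━━━━━━━━━━━━━━━━━━━━━━━━━━┛    
 00:00:08.776 [DEBUG] queu░┃                 
 00:00:10.999 [INFO] worke▼┃                 
━━━━━━━━━━━━━━━━━━━━━━━━━━━┛                 
                                             
                                             
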